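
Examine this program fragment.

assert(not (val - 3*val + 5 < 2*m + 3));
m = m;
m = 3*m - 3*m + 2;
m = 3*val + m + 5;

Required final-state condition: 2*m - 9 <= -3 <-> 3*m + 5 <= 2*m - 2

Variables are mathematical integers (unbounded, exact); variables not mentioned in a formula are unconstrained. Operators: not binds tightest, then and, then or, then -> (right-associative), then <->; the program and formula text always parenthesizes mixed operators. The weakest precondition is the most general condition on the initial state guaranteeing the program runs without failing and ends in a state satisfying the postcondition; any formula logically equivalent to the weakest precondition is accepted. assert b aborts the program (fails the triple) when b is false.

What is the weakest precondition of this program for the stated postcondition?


Working backward. After the program, the postcondition 2*m - 9 <= -3 <-> 3*m + 5 <= 2*m - 2 must hold; in canonical form it is 2*m <= 6 <-> m <= -7.
Before m := 3*val + m + 5: 2*m + 6*val <= -4 <-> m + 3*val <= -12
Before m := 3*m - 3*m + 2: 6*val <= -8 <-> 3*val <= -14
Before m := m: 6*val <= -8 <-> 3*val <= -14
Before assert not (val - 3*val + 5 < 2*m + 3): (not (2*m + 2*val > 2)) and (6*val <= -8 <-> 3*val <= -14)
Answer: WP = (not (2*m + 2*val > 2)) and (6*val <= -8 <-> 3*val <= -14)


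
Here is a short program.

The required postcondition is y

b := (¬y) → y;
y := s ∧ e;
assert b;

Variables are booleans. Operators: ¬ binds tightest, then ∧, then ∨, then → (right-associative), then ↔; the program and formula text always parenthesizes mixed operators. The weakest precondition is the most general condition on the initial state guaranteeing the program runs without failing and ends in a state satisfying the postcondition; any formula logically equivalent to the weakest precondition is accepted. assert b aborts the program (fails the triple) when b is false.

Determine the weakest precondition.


Working backward. After the program, y must hold.
Before assert b: b ∧ y
Before y := s ∧ e: b ∧ s ∧ e
Before b := (¬y) → y: ((¬y) → y) ∧ s ∧ e
Answer: WP = ((¬y) → y) ∧ s ∧ e


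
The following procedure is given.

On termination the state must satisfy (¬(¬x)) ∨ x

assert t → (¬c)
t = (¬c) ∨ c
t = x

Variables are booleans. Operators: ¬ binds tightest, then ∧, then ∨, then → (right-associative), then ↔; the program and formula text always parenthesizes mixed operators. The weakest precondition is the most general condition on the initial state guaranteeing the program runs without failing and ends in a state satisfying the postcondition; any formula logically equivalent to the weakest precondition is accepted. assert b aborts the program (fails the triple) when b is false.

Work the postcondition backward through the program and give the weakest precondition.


Working backward. After the program, the postcondition (¬(¬x)) ∨ x must hold; in canonical form it is x.
Before t := x: x
Before t := (¬c) ∨ c: x
Before assert t → (¬c): (t → (¬c)) ∧ x
Answer: WP = (t → (¬c)) ∧ x


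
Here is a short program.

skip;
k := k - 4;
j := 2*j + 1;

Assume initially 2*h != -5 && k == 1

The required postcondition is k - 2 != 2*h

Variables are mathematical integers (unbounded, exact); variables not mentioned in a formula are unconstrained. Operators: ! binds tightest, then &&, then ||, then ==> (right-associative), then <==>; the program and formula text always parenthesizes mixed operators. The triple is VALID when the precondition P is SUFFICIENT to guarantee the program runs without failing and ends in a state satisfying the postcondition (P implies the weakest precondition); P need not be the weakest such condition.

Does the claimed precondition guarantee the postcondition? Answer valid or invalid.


Working backward. After the program, the postcondition k - 2 != 2*h must hold; in canonical form it is k != 2*h + 2.
Before j := 2*j + 1: k != 2*h + 2
Before k := k - 4: k != 2*h + 6
Before skip: k != 2*h + 6
The weakest precondition is k != 2*h + 6.
Check whether 2*h != -5 && k == 1 implies it.
Every state satisfying the precondition satisfies the weakest precondition: the implication holds.
Answer: valid


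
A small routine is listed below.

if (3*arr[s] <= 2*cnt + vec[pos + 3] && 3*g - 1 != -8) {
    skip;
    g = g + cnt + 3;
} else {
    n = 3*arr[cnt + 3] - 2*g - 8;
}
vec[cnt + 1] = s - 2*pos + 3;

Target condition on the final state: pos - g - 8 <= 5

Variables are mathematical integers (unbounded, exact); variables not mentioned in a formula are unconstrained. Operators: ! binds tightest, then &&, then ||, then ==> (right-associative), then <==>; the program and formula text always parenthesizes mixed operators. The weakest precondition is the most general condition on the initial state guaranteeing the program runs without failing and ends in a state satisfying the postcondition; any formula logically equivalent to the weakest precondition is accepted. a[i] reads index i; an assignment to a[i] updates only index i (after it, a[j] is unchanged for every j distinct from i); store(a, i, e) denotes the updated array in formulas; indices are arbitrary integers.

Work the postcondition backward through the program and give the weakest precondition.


Working backward. After the program, the postcondition pos - g - 8 <= 5 must hold; in canonical form it is pos <= g + 13.
Before vec[cnt + 1] := s - 2*pos + 3: pos <= g + 13
Then branch requires pos <= cnt + g + 16; else branch requires pos <= g + 13.
Before the if: ((3*arr[s] <= vec[pos + 3] + 2*cnt && 3*g != -7) ==> pos <= cnt + g + 16) && ((!(3*arr[s] <= vec[pos + 3] + 2*cnt && 3*g != -7)) ==> pos <= g + 13)
Answer: WP = ((3*arr[s] <= vec[pos + 3] + 2*cnt && 3*g != -7) ==> pos <= cnt + g + 16) && ((!(3*arr[s] <= vec[pos + 3] + 2*cnt && 3*g != -7)) ==> pos <= g + 13)


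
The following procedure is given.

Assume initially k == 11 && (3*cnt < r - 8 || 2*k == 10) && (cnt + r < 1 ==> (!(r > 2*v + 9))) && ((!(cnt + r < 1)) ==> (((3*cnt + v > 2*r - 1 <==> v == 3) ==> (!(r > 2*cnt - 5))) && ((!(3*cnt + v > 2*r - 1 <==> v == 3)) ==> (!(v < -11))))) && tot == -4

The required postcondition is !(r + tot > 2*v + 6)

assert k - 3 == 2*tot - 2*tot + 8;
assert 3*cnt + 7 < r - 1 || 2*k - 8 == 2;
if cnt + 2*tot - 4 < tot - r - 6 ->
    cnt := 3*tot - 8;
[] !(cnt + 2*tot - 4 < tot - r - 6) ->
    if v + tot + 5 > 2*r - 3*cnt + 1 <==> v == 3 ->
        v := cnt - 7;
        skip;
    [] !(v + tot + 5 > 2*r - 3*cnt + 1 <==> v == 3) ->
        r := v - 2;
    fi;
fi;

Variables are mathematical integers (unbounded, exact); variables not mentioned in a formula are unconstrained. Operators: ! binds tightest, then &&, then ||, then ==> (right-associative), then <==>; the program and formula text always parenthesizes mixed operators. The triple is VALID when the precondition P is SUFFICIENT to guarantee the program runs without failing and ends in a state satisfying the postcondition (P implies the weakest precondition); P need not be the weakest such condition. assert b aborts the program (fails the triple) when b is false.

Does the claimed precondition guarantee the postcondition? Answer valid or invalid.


Working backward. After the program, !(r + tot > 2*v + 6) must hold.
Then branch requires !(r + tot > 2*v + 6); else branch requires ((3*cnt + tot + v > 2*r - 4 <==> v == 3) ==> (!(r + tot > 2*cnt - 8))) && ((!(3*cnt + tot + v > 2*r - 4 <==> v == 3)) ==> (!(tot > v + 8))).
Before the if: (cnt + r + tot < -2 ==> (!(r + tot > 2*v + 6))) && ((!(cnt + r + tot < -2)) ==> (((3*cnt + tot + v > 2*r - 4 <==> v == 3) ==> (!(r + tot > 2*cnt - 8))) && ((!(3*cnt + tot + v > 2*r - 4 <==> v == 3)) ==> (!(tot > v + 8)))))
Before assert 3*cnt + 7 < r - 1 || 2*k - 8 == 2: (3*cnt < r - 8 || 2*k == 10) && (cnt + r + tot < -2 ==> (!(r + tot > 2*v + 6))) && ((!(cnt + r + tot < -2)) ==> (((3*cnt + tot + v > 2*r - 4 <==> v == 3) ==> (!(r + tot > 2*cnt - 8))) && ((!(3*cnt + tot + v > 2*r - 4 <==> v == 3)) ==> (!(tot > v + 8)))))
Before assert k - 3 == 2*tot - 2*tot + 8: k == 11 && (3*cnt < r - 8 || 2*k == 10) && (cnt + r + tot < -2 ==> (!(r + tot > 2*v + 6))) && ((!(cnt + r + tot < -2)) ==> (((3*cnt + tot + v > 2*r - 4 <==> v == 3) ==> (!(r + tot > 2*cnt - 8))) && ((!(3*cnt + tot + v > 2*r - 4 <==> v == 3)) ==> (!(tot > v + 8)))))
The weakest precondition is k == 11 && (3*cnt < r - 8 || 2*k == 10) && (cnt + r + tot < -2 ==> (!(r + tot > 2*v + 6))) && ((!(cnt + r + tot < -2)) ==> (((3*cnt + tot + v > 2*r - 4 <==> v == 3) ==> (!(r + tot > 2*cnt - 8))) && ((!(3*cnt + tot + v > 2*r - 4 <==> v == 3)) ==> (!(tot > v + 8))))).
Check whether k == 11 && (3*cnt < r - 8 || 2*k == 10) && (cnt + r < 1 ==> (!(r > 2*v + 9))) && ((!(cnt + r < 1)) ==> (((3*cnt + v > 2*r - 1 <==> v == 3) ==> (!(r > 2*cnt - 5))) && ((!(3*cnt + v > 2*r - 1 <==> v == 3)) ==> (!(v < -11))))) && tot == -4 implies it.
Countermodel: at the initial state cnt = -16, k = 11, r = 17, tot = -4, v = 3, the precondition holds but the weakest precondition fails.
Answer: invalid


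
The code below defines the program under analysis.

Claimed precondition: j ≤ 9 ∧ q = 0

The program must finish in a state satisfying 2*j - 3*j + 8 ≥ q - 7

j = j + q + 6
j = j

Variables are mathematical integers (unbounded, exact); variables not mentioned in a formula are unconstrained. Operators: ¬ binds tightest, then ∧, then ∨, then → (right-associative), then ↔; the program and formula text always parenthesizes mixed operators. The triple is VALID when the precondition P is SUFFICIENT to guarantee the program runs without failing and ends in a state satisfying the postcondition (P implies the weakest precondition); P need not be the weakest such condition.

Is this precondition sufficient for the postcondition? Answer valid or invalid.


Working backward. After the program, the postcondition 2*j - 3*j + 8 ≥ q - 7 must hold; in canonical form it is j + q ≤ 15.
Before j := j: j + q ≤ 15
Before j := j + q + 6: j + 2*q ≤ 9
The weakest precondition is j + 2*q ≤ 9.
Check whether j ≤ 9 ∧ q = 0 implies it.
Every state satisfying the precondition satisfies the weakest precondition: the implication holds.
Answer: valid


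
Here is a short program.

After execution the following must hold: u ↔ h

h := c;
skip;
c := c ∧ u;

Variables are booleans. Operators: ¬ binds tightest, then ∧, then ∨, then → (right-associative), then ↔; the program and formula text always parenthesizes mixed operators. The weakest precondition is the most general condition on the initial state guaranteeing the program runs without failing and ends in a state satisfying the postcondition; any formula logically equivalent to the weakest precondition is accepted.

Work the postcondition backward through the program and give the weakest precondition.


Working backward. After the program, u ↔ h must hold.
Before c := c ∧ u: u ↔ h
Before skip: u ↔ h
Before h := c: u ↔ c
Answer: WP = u ↔ c


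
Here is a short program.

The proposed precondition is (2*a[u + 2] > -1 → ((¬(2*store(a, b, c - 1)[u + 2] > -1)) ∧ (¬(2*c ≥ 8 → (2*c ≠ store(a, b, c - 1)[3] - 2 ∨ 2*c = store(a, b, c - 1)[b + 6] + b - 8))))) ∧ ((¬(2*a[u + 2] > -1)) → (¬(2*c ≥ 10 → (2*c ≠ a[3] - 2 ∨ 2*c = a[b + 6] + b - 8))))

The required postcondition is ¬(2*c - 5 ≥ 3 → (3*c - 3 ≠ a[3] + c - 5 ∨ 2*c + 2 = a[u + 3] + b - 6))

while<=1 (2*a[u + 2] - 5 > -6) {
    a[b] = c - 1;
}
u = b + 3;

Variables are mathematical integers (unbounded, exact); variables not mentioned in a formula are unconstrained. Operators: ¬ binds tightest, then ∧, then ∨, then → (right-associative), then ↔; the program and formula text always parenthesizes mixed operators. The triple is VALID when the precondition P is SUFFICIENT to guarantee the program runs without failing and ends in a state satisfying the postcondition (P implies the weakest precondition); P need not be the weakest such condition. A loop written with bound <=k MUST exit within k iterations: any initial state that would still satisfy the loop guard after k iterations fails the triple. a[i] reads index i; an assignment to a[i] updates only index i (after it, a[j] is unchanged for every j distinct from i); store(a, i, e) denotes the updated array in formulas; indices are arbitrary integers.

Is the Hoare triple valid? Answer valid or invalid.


Working backward. After the program, the postcondition ¬(2*c - 5 ≥ 3 → (3*c - 3 ≠ a[3] + c - 5 ∨ 2*c + 2 = a[u + 3] + b - 6)) must hold; in canonical form it is ¬(2*c ≥ 8 → (2*c ≠ a[3] - 2 ∨ 2*c = a[u + 3] + b - 8)).
Before u := b + 3: ¬(2*c ≥ 8 → (2*c ≠ a[3] - 2 ∨ 2*c = a[b + 6] + b - 8))
Before the loop (bound <=1), unroll the exhaustion recursion (WP_0 = exit-now case; WP_j = one more guarded iteration, up to j = 1):
  WP_0: (¬(2*a[u + 2] > -1)) ∧ (¬(2*c ≥ 8 → (2*c ≠ a[3] - 2 ∨ 2*c = a[b + 6] + b - 8)))
  WP_1: (2*a[u + 2] > -1 → ((¬(2*store(a, b, c - 1)[u + 2] > -1)) ∧ (¬(2*c ≥ 8 → (2*c ≠ store(a, b, c - 1)[3] - 2 ∨ 2*c = store(a, b, c - 1)[b + 6] + b - 8))))) ∧ ((¬(2*a[u + 2] > -1)) → (¬(2*c ≥ 8 → (2*c ≠ a[3] - 2 ∨ 2*c = a[b + 6] + b - 8))))
So before the loop: (2*a[u + 2] > -1 → ((¬(2*store(a, b, c - 1)[u + 2] > -1)) ∧ (¬(2*c ≥ 8 → (2*c ≠ store(a, b, c - 1)[3] - 2 ∨ 2*c = store(a, b, c - 1)[b + 6] + b - 8))))) ∧ ((¬(2*a[u + 2] > -1)) → (¬(2*c ≥ 8 → (2*c ≠ a[3] - 2 ∨ 2*c = a[b + 6] + b - 8))))
The weakest precondition is (2*a[u + 2] > -1 → ((¬(2*store(a, b, c - 1)[u + 2] > -1)) ∧ (¬(2*c ≥ 8 → (2*c ≠ store(a, b, c - 1)[3] - 2 ∨ 2*c = store(a, b, c - 1)[b + 6] + b - 8))))) ∧ ((¬(2*a[u + 2] > -1)) → (¬(2*c ≥ 8 → (2*c ≠ a[3] - 2 ∨ 2*c = a[b + 6] + b - 8)))).
Check whether (2*a[u + 2] > -1 → ((¬(2*store(a, b, c - 1)[u + 2] > -1)) ∧ (¬(2*c ≥ 8 → (2*c ≠ store(a, b, c - 1)[3] - 2 ∨ 2*c = store(a, b, c - 1)[b + 6] + b - 8))))) ∧ ((¬(2*a[u + 2] > -1)) → (¬(2*c ≥ 10 → (2*c ≠ a[3] - 2 ∨ 2*c = a[b + 6] + b - 8)))) implies it.
Every state satisfying the precondition satisfies the weakest precondition: the implication holds.
Answer: valid


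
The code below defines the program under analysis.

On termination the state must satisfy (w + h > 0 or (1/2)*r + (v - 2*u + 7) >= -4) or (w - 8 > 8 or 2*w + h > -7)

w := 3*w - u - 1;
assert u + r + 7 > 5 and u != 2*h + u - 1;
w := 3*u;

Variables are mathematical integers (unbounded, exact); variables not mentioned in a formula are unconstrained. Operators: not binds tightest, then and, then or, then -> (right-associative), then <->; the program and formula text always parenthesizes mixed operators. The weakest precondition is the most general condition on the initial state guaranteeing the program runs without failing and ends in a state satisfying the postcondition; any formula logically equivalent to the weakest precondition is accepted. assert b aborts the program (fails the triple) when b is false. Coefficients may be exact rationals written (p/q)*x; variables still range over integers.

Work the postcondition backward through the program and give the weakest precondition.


Working backward. After the program, the postcondition (w + h > 0 or (1/2)*r + (v - 2*u + 7) >= -4) or (w - 8 > 8 or 2*w + h > -7) must hold; in canonical form it is h + w > 0 or (1/2)*r + v >= 2*u - 11 or w > 16 or h + 2*w > -7.
Before w := 3*u: h + 3*u > 0 or (1/2)*r + v >= 2*u - 11 or 3*u > 16 or h + 6*u > -7
Before assert u + r + 7 > 5 and u != 2*h + u - 1: r + u > -2 and 2*h != 1 and (h + 3*u > 0 or (1/2)*r + v >= 2*u - 11 or 3*u > 16 or h + 6*u > -7)
Before w := 3*w - u - 1: r + u > -2 and 2*h != 1 and (h + 3*u > 0 or (1/2)*r + v >= 2*u - 11 or 3*u > 16 or h + 6*u > -7)
Answer: WP = r + u > -2 and 2*h != 1 and (h + 3*u > 0 or (1/2)*r + v >= 2*u - 11 or 3*u > 16 or h + 6*u > -7)


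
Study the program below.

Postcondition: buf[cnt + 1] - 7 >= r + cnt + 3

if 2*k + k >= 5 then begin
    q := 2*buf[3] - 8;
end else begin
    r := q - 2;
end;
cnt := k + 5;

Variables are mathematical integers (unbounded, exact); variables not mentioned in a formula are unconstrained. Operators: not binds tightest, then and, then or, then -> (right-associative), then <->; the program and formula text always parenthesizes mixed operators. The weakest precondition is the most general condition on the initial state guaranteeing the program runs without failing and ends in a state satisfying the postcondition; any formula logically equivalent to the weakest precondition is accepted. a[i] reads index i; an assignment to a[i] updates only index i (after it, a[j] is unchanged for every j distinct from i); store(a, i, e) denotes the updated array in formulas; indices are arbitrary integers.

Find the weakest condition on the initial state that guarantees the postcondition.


Working backward. After the program, the postcondition buf[cnt + 1] - 7 >= r + cnt + 3 must hold; in canonical form it is buf[cnt + 1] >= cnt + r + 10.
Before cnt := k + 5: buf[k + 6] >= k + r + 15
Then branch requires buf[k + 6] >= k + r + 15; else branch requires buf[k + 6] >= k + q + 13.
Before the if: (3*k >= 5 -> buf[k + 6] >= k + r + 15) and ((not (3*k >= 5)) -> buf[k + 6] >= k + q + 13)
Answer: WP = (3*k >= 5 -> buf[k + 6] >= k + r + 15) and ((not (3*k >= 5)) -> buf[k + 6] >= k + q + 13)


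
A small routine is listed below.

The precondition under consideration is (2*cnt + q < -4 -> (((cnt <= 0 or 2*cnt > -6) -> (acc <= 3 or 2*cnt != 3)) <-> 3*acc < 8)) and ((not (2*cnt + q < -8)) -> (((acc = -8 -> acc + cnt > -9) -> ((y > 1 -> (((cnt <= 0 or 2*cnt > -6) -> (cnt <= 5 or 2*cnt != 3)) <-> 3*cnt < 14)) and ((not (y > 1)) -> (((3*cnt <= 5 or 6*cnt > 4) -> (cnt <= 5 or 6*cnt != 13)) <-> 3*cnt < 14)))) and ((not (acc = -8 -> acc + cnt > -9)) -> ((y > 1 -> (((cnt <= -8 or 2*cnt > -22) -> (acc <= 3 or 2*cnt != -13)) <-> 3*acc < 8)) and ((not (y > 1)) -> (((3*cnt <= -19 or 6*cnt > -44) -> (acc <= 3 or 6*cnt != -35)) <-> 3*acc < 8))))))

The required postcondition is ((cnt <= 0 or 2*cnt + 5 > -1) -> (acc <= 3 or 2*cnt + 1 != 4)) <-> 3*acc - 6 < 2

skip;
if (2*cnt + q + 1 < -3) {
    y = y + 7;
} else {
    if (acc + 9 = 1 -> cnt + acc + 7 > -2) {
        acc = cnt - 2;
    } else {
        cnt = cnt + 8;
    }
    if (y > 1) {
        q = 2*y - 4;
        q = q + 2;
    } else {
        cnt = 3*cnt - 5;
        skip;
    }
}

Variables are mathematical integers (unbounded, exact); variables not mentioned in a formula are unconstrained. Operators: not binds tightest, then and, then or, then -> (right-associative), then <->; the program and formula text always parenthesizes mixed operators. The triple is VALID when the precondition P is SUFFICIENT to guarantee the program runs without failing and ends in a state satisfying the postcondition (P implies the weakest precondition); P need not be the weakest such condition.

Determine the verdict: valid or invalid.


Working backward. After the program, the postcondition ((cnt <= 0 or 2*cnt + 5 > -1) -> (acc <= 3 or 2*cnt + 1 != 4)) <-> 3*acc - 6 < 2 must hold; in canonical form it is ((cnt <= 0 or 2*cnt > -6) -> (acc <= 3 or 2*cnt != 3)) <-> 3*acc < 8.
Then branch requires ((cnt <= 0 or 2*cnt > -6) -> (acc <= 3 or 2*cnt != 3)) <-> 3*acc < 8; else branch requires ((acc = -8 -> acc + cnt > -9) -> ((y > 1 -> (((cnt <= 0 or 2*cnt > -6) -> (cnt <= 5 or 2*cnt != 3)) <-> 3*cnt < 14)) and ((not (y > 1)) -> (((3*cnt <= 5 or 6*cnt > 4) -> (cnt <= 5 or 6*cnt != 13)) <-> 3*cnt < 14)))) and ((not (acc = -8 -> acc + cnt > -9)) -> ((y > 1 -> (((cnt <= -8 or 2*cnt > -22) -> (acc <= 3 or 2*cnt != -13)) <-> 3*acc < 8)) and ((not (y > 1)) -> (((3*cnt <= -19 or 6*cnt > -44) -> (acc <= 3 or 6*cnt != -35)) <-> 3*acc < 8)))).
Before the if: (2*cnt + q < -4 -> (((cnt <= 0 or 2*cnt > -6) -> (acc <= 3 or 2*cnt != 3)) <-> 3*acc < 8)) and ((not (2*cnt + q < -4)) -> (((acc = -8 -> acc + cnt > -9) -> ((y > 1 -> (((cnt <= 0 or 2*cnt > -6) -> (cnt <= 5 or 2*cnt != 3)) <-> 3*cnt < 14)) and ((not (y > 1)) -> (((3*cnt <= 5 or 6*cnt > 4) -> (cnt <= 5 or 6*cnt != 13)) <-> 3*cnt < 14)))) and ((not (acc = -8 -> acc + cnt > -9)) -> ((y > 1 -> (((cnt <= -8 or 2*cnt > -22) -> (acc <= 3 or 2*cnt != -13)) <-> 3*acc < 8)) and ((not (y > 1)) -> (((3*cnt <= -19 or 6*cnt > -44) -> (acc <= 3 or 6*cnt != -35)) <-> 3*acc < 8))))))
Before skip: (2*cnt + q < -4 -> (((cnt <= 0 or 2*cnt > -6) -> (acc <= 3 or 2*cnt != 3)) <-> 3*acc < 8)) and ((not (2*cnt + q < -4)) -> (((acc = -8 -> acc + cnt > -9) -> ((y > 1 -> (((cnt <= 0 or 2*cnt > -6) -> (cnt <= 5 or 2*cnt != 3)) <-> 3*cnt < 14)) and ((not (y > 1)) -> (((3*cnt <= 5 or 6*cnt > 4) -> (cnt <= 5 or 6*cnt != 13)) <-> 3*cnt < 14)))) and ((not (acc = -8 -> acc + cnt > -9)) -> ((y > 1 -> (((cnt <= -8 or 2*cnt > -22) -> (acc <= 3 or 2*cnt != -13)) <-> 3*acc < 8)) and ((not (y > 1)) -> (((3*cnt <= -19 or 6*cnt > -44) -> (acc <= 3 or 6*cnt != -35)) <-> 3*acc < 8))))))
The weakest precondition is (2*cnt + q < -4 -> (((cnt <= 0 or 2*cnt > -6) -> (acc <= 3 or 2*cnt != 3)) <-> 3*acc < 8)) and ((not (2*cnt + q < -4)) -> (((acc = -8 -> acc + cnt > -9) -> ((y > 1 -> (((cnt <= 0 or 2*cnt > -6) -> (cnt <= 5 or 2*cnt != 3)) <-> 3*cnt < 14)) and ((not (y > 1)) -> (((3*cnt <= 5 or 6*cnt > 4) -> (cnt <= 5 or 6*cnt != 13)) <-> 3*cnt < 14)))) and ((not (acc = -8 -> acc + cnt > -9)) -> ((y > 1 -> (((cnt <= -8 or 2*cnt > -22) -> (acc <= 3 or 2*cnt != -13)) <-> 3*acc < 8)) and ((not (y > 1)) -> (((3*cnt <= -19 or 6*cnt > -44) -> (acc <= 3 or 6*cnt != -35)) <-> 3*acc < 8)))))).
Check whether (2*cnt + q < -4 -> (((cnt <= 0 or 2*cnt > -6) -> (acc <= 3 or 2*cnt != 3)) <-> 3*acc < 8)) and ((not (2*cnt + q < -8)) -> (((acc = -8 -> acc + cnt > -9) -> ((y > 1 -> (((cnt <= 0 or 2*cnt > -6) -> (cnt <= 5 or 2*cnt != 3)) <-> 3*cnt < 14)) and ((not (y > 1)) -> (((3*cnt <= 5 or 6*cnt > 4) -> (cnt <= 5 or 6*cnt != 13)) <-> 3*cnt < 14)))) and ((not (acc = -8 -> acc + cnt > -9)) -> ((y > 1 -> (((cnt <= -8 or 2*cnt > -22) -> (acc <= 3 or 2*cnt != -13)) <-> 3*acc < 8)) and ((not (y > 1)) -> (((3*cnt <= -19 or 6*cnt > -44) -> (acc <= 3 or 6*cnt != -35)) <-> 3*acc < 8)))))) implies it.
Every state satisfying the precondition satisfies the weakest precondition: the implication holds.
Answer: valid


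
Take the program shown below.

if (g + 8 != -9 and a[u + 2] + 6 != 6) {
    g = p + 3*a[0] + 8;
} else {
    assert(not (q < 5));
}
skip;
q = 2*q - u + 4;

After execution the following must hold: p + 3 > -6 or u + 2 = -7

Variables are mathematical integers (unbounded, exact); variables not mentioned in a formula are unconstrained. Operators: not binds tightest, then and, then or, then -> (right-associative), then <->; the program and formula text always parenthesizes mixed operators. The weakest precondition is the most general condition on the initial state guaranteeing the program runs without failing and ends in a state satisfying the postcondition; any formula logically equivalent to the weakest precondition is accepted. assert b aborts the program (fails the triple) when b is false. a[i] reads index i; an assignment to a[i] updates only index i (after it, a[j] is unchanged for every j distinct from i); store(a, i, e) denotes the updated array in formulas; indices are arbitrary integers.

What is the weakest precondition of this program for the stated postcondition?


Working backward. After the program, the postcondition p + 3 > -6 or u + 2 = -7 must hold; in canonical form it is p > -9 or u = -9.
Before q := 2*q - u + 4: p > -9 or u = -9
Before skip: p > -9 or u = -9
Then branch requires p > -9 or u = -9; else branch requires (not (q < 5)) and (p > -9 or u = -9).
Before the if: ((g != -17 and a[u + 2] != 0) -> (p > -9 or u = -9)) and ((not (g != -17 and a[u + 2] != 0)) -> ((not (q < 5)) and (p > -9 or u = -9)))
Answer: WP = ((g != -17 and a[u + 2] != 0) -> (p > -9 or u = -9)) and ((not (g != -17 and a[u + 2] != 0)) -> ((not (q < 5)) and (p > -9 or u = -9)))


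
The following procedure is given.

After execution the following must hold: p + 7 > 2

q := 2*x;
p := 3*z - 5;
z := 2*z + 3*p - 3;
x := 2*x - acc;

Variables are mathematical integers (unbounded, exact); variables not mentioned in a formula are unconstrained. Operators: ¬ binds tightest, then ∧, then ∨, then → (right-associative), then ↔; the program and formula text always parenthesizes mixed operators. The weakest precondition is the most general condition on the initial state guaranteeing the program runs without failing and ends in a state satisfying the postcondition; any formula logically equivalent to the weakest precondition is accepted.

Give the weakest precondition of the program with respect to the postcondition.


Working backward. After the program, the postcondition p + 7 > 2 must hold; in canonical form it is p > -5.
Before x := 2*x - acc: p > -5
Before z := 2*z + 3*p - 3: p > -5
Before p := 3*z - 5: 3*z > 0
Before q := 2*x: 3*z > 0
Answer: WP = 3*z > 0


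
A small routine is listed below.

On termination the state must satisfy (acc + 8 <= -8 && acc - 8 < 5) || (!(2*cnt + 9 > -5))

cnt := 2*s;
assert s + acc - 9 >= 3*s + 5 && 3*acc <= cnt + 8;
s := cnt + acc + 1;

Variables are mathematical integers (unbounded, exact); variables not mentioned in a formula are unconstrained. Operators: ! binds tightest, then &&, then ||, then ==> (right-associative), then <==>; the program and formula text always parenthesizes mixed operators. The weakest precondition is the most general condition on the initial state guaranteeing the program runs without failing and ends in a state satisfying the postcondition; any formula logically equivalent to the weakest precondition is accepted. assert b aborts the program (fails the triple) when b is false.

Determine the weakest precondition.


Working backward. After the program, the postcondition (acc + 8 <= -8 && acc - 8 < 5) || (!(2*cnt + 9 > -5)) must hold; in canonical form it is (acc <= -16 && acc < 13) || (!(2*cnt > -14)).
Before s := cnt + acc + 1: (acc <= -16 && acc < 13) || (!(2*cnt > -14))
Before assert s + acc - 9 >= 3*s + 5 && 3*acc <= cnt + 8: acc >= 2*s + 14 && 3*acc <= cnt + 8 && ((acc <= -16 && acc < 13) || (!(2*cnt > -14)))
Before cnt := 2*s: acc >= 2*s + 14 && 3*acc <= 2*s + 8 && ((acc <= -16 && acc < 13) || (!(4*s > -14)))
Answer: WP = acc >= 2*s + 14 && 3*acc <= 2*s + 8 && ((acc <= -16 && acc < 13) || (!(4*s > -14)))


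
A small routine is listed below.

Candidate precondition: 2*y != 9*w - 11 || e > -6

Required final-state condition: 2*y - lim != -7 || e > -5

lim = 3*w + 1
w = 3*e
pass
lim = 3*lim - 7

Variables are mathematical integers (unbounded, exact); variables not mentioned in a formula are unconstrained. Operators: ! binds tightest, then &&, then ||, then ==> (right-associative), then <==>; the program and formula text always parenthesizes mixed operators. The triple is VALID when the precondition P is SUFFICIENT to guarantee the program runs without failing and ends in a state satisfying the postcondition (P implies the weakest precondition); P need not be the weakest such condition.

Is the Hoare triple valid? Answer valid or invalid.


Working backward. After the program, the postcondition 2*y - lim != -7 || e > -5 must hold; in canonical form it is 2*y != lim - 7 || e > -5.
Before lim := 3*lim - 7: 2*y != 3*lim - 14 || e > -5
Before skip: 2*y != 3*lim - 14 || e > -5
Before w := 3*e: 2*y != 3*lim - 14 || e > -5
Before lim := 3*w + 1: 2*y != 9*w - 11 || e > -5
The weakest precondition is 2*y != 9*w - 11 || e > -5.
Check whether 2*y != 9*w - 11 || e > -6 implies it.
Countermodel: at the initial state e = -5, w = 3, y = 8, the precondition holds but the weakest precondition fails.
Answer: invalid


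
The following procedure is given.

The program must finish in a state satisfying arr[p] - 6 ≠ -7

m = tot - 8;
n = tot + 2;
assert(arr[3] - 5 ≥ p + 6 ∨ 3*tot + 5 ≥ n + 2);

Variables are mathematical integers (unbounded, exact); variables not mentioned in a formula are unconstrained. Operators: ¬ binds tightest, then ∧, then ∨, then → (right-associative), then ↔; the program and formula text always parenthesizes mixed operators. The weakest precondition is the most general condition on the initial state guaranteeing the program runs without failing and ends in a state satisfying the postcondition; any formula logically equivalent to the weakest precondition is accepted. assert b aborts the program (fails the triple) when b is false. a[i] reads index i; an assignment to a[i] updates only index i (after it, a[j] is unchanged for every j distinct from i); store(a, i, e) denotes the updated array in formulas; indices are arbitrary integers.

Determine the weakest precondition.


Working backward. After the program, the postcondition arr[p] - 6 ≠ -7 must hold; in canonical form it is arr[p] ≠ -1.
Before assert arr[3] - 5 ≥ p + 6 ∨ 3*tot + 5 ≥ n + 2: (arr[3] ≥ p + 11 ∨ 3*tot ≥ n - 3) ∧ arr[p] ≠ -1
Before n := tot + 2: (arr[3] ≥ p + 11 ∨ 2*tot ≥ -1) ∧ arr[p] ≠ -1
Before m := tot - 8: (arr[3] ≥ p + 11 ∨ 2*tot ≥ -1) ∧ arr[p] ≠ -1
Answer: WP = (arr[3] ≥ p + 11 ∨ 2*tot ≥ -1) ∧ arr[p] ≠ -1


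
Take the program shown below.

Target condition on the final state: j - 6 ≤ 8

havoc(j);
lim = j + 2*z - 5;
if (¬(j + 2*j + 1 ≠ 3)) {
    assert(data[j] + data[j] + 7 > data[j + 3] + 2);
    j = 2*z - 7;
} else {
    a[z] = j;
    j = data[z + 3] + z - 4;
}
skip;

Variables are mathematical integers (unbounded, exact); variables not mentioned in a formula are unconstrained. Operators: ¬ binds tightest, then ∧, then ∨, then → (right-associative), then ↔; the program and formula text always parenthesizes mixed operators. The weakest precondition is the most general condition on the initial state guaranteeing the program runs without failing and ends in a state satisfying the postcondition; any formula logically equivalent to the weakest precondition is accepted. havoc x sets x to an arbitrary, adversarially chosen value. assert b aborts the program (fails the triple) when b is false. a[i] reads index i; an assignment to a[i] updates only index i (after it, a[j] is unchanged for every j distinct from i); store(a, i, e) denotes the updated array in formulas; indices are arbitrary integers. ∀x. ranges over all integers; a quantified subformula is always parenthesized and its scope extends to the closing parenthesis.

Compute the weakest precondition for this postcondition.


Working backward. After the program, the postcondition j - 6 ≤ 8 must hold; in canonical form it is j ≤ 14.
Before skip: j ≤ 14
Then branch requires 2*data[j] > data[j + 3] - 5 ∧ 2*z ≤ 21; else branch requires data[z + 3] + z ≤ 18.
Before the if: ((¬(3*j ≠ 2)) → (2*data[j] > data[j + 3] - 5 ∧ 2*z ≤ 21)) ∧ (3*j ≠ 2 → data[z + 3] + z ≤ 18)
Before lim := j + 2*z - 5: ((¬(3*j ≠ 2)) → (2*data[j] > data[j + 3] - 5 ∧ 2*z ≤ 21)) ∧ (3*j ≠ 2 → data[z + 3] + z ≤ 18)
Before havoc j: ∀j_1. (((¬(3*j_1 ≠ 2)) → (2*data[j_1] > data[j_1 + 3] - 5 ∧ 2*z ≤ 21)) ∧ (3*j_1 ≠ 2 → data[z + 3] + z ≤ 18))
Answer: WP = ∀j_1. (((¬(3*j_1 ≠ 2)) → (2*data[j_1] > data[j_1 + 3] - 5 ∧ 2*z ≤ 21)) ∧ (3*j_1 ≠ 2 → data[z + 3] + z ≤ 18))


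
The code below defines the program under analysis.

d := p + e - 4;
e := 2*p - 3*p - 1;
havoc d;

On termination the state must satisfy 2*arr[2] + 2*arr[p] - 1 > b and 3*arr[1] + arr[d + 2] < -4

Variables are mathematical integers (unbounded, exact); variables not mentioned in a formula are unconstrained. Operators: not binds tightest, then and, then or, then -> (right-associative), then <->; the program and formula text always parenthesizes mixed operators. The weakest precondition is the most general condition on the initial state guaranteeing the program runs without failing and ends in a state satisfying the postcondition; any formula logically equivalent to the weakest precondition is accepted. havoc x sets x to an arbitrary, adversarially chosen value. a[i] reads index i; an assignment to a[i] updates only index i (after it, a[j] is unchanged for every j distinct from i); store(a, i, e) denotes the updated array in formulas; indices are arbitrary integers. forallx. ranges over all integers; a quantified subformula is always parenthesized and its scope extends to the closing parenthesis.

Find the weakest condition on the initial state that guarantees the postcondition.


Working backward. After the program, the postcondition 2*arr[2] + 2*arr[p] - 1 > b and 3*arr[1] + arr[d + 2] < -4 must hold; in canonical form it is 2*arr[2] + 2*arr[p] > b + 1 and arr[d + 2] + 3*arr[1] < -4.
Before havoc d: forall d_1. (2*arr[2] + 2*arr[p] > b + 1 and arr[d_1 + 2] + 3*arr[1] < -4)
Before e := 2*p - 3*p - 1: forall d_1. (2*arr[2] + 2*arr[p] > b + 1 and arr[d_1 + 2] + 3*arr[1] < -4)
Before d := p + e - 4: forall d_1. (2*arr[2] + 2*arr[p] > b + 1 and arr[d_1 + 2] + 3*arr[1] < -4)
Answer: WP = forall d_1. (2*arr[2] + 2*arr[p] > b + 1 and arr[d_1 + 2] + 3*arr[1] < -4)


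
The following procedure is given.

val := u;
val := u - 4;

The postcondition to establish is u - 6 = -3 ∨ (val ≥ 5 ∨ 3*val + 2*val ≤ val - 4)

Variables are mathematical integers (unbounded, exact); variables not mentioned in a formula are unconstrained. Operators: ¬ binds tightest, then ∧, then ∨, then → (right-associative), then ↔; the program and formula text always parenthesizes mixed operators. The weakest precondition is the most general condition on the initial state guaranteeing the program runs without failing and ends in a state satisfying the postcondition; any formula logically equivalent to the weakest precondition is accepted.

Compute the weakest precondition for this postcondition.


Working backward. After the program, the postcondition u - 6 = -3 ∨ (val ≥ 5 ∨ 3*val + 2*val ≤ val - 4) must hold; in canonical form it is u = 3 ∨ val ≥ 5 ∨ 4*val ≤ -4.
Before val := u - 4: u = 3 ∨ u ≥ 9 ∨ 4*u ≤ 12
Before val := u: u = 3 ∨ u ≥ 9 ∨ 4*u ≤ 12
Answer: WP = u = 3 ∨ u ≥ 9 ∨ 4*u ≤ 12


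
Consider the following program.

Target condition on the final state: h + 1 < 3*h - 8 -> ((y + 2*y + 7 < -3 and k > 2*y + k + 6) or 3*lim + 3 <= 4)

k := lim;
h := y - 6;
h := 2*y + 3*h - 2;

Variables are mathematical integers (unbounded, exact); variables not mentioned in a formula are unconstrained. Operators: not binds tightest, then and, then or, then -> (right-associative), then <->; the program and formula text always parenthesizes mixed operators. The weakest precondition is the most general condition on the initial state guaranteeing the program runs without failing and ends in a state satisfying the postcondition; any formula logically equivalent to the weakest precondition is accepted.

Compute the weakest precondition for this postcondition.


Working backward. After the program, the postcondition h + 1 < 3*h - 8 -> ((y + 2*y + 7 < -3 and k > 2*y + k + 6) or 3*lim + 3 <= 4) must hold; in canonical form it is 2*h > 9 -> ((3*y < -10 and 2*y < -6) or 3*lim <= 1).
Before h := 2*y + 3*h - 2: 6*h + 4*y > 13 -> ((3*y < -10 and 2*y < -6) or 3*lim <= 1)
Before h := y - 6: 10*y > 49 -> ((3*y < -10 and 2*y < -6) or 3*lim <= 1)
Before k := lim: 10*y > 49 -> ((3*y < -10 and 2*y < -6) or 3*lim <= 1)
Answer: WP = 10*y > 49 -> ((3*y < -10 and 2*y < -6) or 3*lim <= 1)


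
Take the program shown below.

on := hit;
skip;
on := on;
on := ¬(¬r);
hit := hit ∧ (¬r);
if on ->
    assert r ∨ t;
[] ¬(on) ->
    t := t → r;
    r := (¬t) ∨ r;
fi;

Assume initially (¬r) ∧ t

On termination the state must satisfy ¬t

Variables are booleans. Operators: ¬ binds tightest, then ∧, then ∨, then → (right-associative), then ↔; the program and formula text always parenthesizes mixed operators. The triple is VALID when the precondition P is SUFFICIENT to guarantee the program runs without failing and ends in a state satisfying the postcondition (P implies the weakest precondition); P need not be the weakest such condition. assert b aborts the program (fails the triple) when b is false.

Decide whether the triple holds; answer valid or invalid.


Working backward. After the program, ¬t must hold.
Then branch requires (r ∨ t) ∧ (¬t); else branch requires ¬(t → r).
Before the if: (on → ((r ∨ t) ∧ (¬t))) ∧ ((¬on) → (¬(t → r)))
Before hit := hit ∧ (¬r): (on → ((r ∨ t) ∧ (¬t))) ∧ ((¬on) → (¬(t → r)))
Before on := ¬(¬r): (r → ((r ∨ t) ∧ (¬t))) ∧ ((¬r) → (¬(t → r)))
Before on := on: (r → ((r ∨ t) ∧ (¬t))) ∧ ((¬r) → (¬(t → r)))
Before skip: (r → ((r ∨ t) ∧ (¬t))) ∧ ((¬r) → (¬(t → r)))
Before on := hit: (r → ((r ∨ t) ∧ (¬t))) ∧ ((¬r) → (¬(t → r)))
The weakest precondition is (r → ((r ∨ t) ∧ (¬t))) ∧ ((¬r) → (¬(t → r))).
Check whether (¬r) ∧ t implies it.
Every state satisfying the precondition satisfies the weakest precondition: the implication holds.
Answer: valid


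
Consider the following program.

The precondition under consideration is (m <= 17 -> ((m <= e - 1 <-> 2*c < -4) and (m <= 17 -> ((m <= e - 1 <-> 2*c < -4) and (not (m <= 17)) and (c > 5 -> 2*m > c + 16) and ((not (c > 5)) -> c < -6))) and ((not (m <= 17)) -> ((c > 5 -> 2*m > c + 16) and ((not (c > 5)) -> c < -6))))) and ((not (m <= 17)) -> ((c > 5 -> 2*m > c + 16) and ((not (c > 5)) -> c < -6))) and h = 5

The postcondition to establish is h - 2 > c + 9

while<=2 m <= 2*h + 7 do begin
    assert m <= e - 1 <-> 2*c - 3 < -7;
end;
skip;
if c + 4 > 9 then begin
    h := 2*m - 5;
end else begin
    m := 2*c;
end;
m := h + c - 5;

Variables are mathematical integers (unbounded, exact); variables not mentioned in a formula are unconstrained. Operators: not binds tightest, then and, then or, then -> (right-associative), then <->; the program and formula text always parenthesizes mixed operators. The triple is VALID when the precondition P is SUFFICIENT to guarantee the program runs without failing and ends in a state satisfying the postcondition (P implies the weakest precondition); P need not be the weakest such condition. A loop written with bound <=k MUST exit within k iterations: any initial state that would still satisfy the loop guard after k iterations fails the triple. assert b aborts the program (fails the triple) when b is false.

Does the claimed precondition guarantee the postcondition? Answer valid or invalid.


Working backward. After the program, the postcondition h - 2 > c + 9 must hold; in canonical form it is h > c + 11.
Before m := h + c - 5: h > c + 11
Then branch requires 2*m > c + 16; else branch requires h > c + 11.
Before the if: (c > 5 -> 2*m > c + 16) and ((not (c > 5)) -> h > c + 11)
Before skip: (c > 5 -> 2*m > c + 16) and ((not (c > 5)) -> h > c + 11)
Before the loop (bound <=2), unroll the exhaustion recursion (WP_0 = exit-now case; WP_j = one more guarded iteration, up to j = 2):
  WP_0: (not (m <= 2*h + 7)) and (c > 5 -> 2*m > c + 16) and ((not (c > 5)) -> h > c + 11)
  WP_1: (m <= 2*h + 7 -> ((m <= e - 1 <-> 2*c < -4) and (not (m <= 2*h + 7)) and (c > 5 -> 2*m > c + 16) and ((not (c > 5)) -> h > c + 11))) and ((not (m <= 2*h + 7)) -> ((c > 5 -> 2*m > c + 16) and ((not (c > 5)) -> h > c + 11)))
  WP_2: (m <= 2*h + 7 -> ((m <= e - 1 <-> 2*c < -4) and (m <= 2*h + 7 -> ((m <= e - 1 <-> 2*c < -4) and (not (m <= 2*h + 7)) and (c > 5 -> 2*m > c + 16) and ((not (c > 5)) -> h > c + 11))) and ((not (m <= 2*h + 7)) -> ((c > 5 -> 2*m > c + 16) and ((not (c > 5)) -> h > c + 11))))) and ((not (m <= 2*h + 7)) -> ((c > 5 -> 2*m > c + 16) and ((not (c > 5)) -> h > c + 11)))
So before the loop: (m <= 2*h + 7 -> ((m <= e - 1 <-> 2*c < -4) and (m <= 2*h + 7 -> ((m <= e - 1 <-> 2*c < -4) and (not (m <= 2*h + 7)) and (c > 5 -> 2*m > c + 16) and ((not (c > 5)) -> h > c + 11))) and ((not (m <= 2*h + 7)) -> ((c > 5 -> 2*m > c + 16) and ((not (c > 5)) -> h > c + 11))))) and ((not (m <= 2*h + 7)) -> ((c > 5 -> 2*m > c + 16) and ((not (c > 5)) -> h > c + 11)))
The weakest precondition is (m <= 2*h + 7 -> ((m <= e - 1 <-> 2*c < -4) and (m <= 2*h + 7 -> ((m <= e - 1 <-> 2*c < -4) and (not (m <= 2*h + 7)) and (c > 5 -> 2*m > c + 16) and ((not (c > 5)) -> h > c + 11))) and ((not (m <= 2*h + 7)) -> ((c > 5 -> 2*m > c + 16) and ((not (c > 5)) -> h > c + 11))))) and ((not (m <= 2*h + 7)) -> ((c > 5 -> 2*m > c + 16) and ((not (c > 5)) -> h > c + 11))).
Check whether (m <= 17 -> ((m <= e - 1 <-> 2*c < -4) and (m <= 17 -> ((m <= e - 1 <-> 2*c < -4) and (not (m <= 17)) and (c > 5 -> 2*m > c + 16) and ((not (c > 5)) -> c < -6))) and ((not (m <= 17)) -> ((c > 5 -> 2*m > c + 16) and ((not (c > 5)) -> c < -6))))) and ((not (m <= 17)) -> ((c > 5 -> 2*m > c + 16) and ((not (c > 5)) -> c < -6))) and h = 5 implies it.
Every state satisfying the precondition satisfies the weakest precondition: the implication holds.
Answer: valid
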